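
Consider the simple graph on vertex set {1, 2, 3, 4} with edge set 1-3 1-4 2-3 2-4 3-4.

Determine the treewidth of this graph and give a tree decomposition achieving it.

Treewidth 2.
One optimal decomposition is:
Bags: B1 = {2, 3, 4}  B2 = {1, 3, 4}
Tree: B1–B2

The largest bag has 3 vertices, giving width 2; this decomposition certifies tw(G) ≤ 2. For the lower bound, the 3 vertices {1, 3, 4} are pairwise adjacent, and any tree decomposition puts a clique entirely inside one bag — forcing width ≥ 2. The upper and lower bounds meet at 2, so that is the treewidth.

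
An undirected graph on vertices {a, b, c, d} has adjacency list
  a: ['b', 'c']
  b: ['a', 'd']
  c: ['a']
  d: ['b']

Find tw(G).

A width-1 tree decomposition is:
Bags: B1 = {a, c}  B2 = {a, b}  B3 = {b, d}
Tree: B1–B2, B2–B3
Every bag has size at most 2, so the width is 2 − 1 = 1 and tw(G) ≤ 1. Any graph with an edge has treewidth ≥ 1, and G has the edge c–a. Hence tw(G) = 1 exactly.

1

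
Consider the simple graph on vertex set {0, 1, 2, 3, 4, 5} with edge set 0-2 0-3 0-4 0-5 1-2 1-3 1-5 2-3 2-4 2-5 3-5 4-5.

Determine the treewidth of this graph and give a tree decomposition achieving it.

Each bag holds 4 vertices, so the decomposition has width 3, which upper-bounds the treewidth. For the lower bound, the 4 vertices {0, 2, 3, 5} are pairwise adjacent, and any tree decomposition puts a clique entirely inside one bag — forcing width ≥ 3. Hence tw(G) = 3 exactly.

Treewidth 3.
One such decomposition:
Bags: B1 = {0, 2, 4, 5}  B2 = {0, 2, 3, 5}  B3 = {1, 2, 3, 5}
Tree: B1–B2, B2–B3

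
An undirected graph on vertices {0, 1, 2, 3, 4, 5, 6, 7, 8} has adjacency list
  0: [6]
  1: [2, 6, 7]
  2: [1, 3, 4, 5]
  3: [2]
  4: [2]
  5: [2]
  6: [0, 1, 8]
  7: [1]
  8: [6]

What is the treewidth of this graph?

A width-1 tree decomposition is:
Bags: B1 = {2, 5}  B2 = {1, 2}  B3 = {2, 3}  B4 = {1, 7}  B5 = {1, 6}  B6 = {6, 8}  B7 = {2, 4}  B8 = {0, 6}
Tree: B1–B2, B2–B3, B2–B4, B4–B5, B5–B6, B3–B7, B5–B8
The largest bag has 2 vertices, giving width 1; this decomposition certifies tw(G) ≤ 1. G has an edge, so its treewidth is at least 1. Hence tw(G) = 1 exactly.

1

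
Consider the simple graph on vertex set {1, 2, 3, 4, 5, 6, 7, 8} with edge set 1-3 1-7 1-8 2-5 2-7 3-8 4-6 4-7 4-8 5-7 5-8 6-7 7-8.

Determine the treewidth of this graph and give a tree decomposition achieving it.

Treewidth 2.
Bags: B1 = {4, 7, 8}  B2 = {5, 7, 8}  B3 = {1, 7, 8}  B4 = {1, 3, 8}  B5 = {2, 5, 7}  B6 = {4, 6, 7}
Tree: B1–B2, B2–B3, B3–B4, B2–B5, B1–B6

Every bag has size at most 3, so the width is 3 − 1 = 2 and tw(G) ≤ 2. On the other hand G contains the 3-clique {1, 3, 8}. A clique must lie in a single bag of any decomposition, so no decomposition can have width below 2. Hence tw(G) = 2 exactly.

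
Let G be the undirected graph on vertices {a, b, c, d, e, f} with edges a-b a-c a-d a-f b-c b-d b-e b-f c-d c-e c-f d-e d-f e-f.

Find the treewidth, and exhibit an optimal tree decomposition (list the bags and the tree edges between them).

Treewidth 4.
One such decomposition:
Bags: B1 = {a, b, c, d, f}  B2 = {b, c, d, e, f}
Tree: B1–B2

The largest bag has 5 vertices, giving width 4; this decomposition certifies tw(G) ≤ 4. On the other hand G contains the 5-clique {b, c, d, e, f}. A clique must lie in a single bag of any decomposition, so no decomposition can have width below 4. Combining the bounds, tw(G) = 4.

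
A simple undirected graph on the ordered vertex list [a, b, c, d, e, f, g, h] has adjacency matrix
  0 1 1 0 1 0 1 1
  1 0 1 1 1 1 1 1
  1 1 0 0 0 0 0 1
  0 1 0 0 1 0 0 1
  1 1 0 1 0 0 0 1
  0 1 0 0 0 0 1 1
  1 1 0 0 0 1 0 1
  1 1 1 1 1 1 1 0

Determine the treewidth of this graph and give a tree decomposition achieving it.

Treewidth 3.
One such decomposition:
Bags: B1 = {a, b, c, h}  B2 = {a, b, e, h}  B3 = {b, d, e, h}  B4 = {a, b, g, h}  B5 = {b, f, g, h}
Tree: B1–B2, B2–B3, B1–B4, B4–B5

Each bag holds 4 vertices, so the decomposition has width 3, which upper-bounds the treewidth. Conversely, {b, d, e, h} is a clique of size 4, and the vertices of any clique must share a bag in every tree decomposition; so some bag has ≥ 4 vertices and tw(G) ≥ 3. Therefore the treewidth is 3.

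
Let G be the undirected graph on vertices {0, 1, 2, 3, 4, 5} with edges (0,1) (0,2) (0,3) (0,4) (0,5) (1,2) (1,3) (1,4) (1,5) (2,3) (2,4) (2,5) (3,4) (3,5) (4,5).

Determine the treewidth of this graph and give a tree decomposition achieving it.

Treewidth 5.
Bags: B1 = {0, 1, 2, 3, 4, 5}
Tree: (single bag)

With just one bag of size 6, the width is 6 − 1 = 5, so tw(G) ≤ 5. For the lower bound, the 6 vertices {0, 1, 2, 3, 4, 5} are pairwise adjacent, and any tree decomposition puts a clique entirely inside one bag — forcing width ≥ 5. The upper and lower bounds meet at 5, so that is the treewidth.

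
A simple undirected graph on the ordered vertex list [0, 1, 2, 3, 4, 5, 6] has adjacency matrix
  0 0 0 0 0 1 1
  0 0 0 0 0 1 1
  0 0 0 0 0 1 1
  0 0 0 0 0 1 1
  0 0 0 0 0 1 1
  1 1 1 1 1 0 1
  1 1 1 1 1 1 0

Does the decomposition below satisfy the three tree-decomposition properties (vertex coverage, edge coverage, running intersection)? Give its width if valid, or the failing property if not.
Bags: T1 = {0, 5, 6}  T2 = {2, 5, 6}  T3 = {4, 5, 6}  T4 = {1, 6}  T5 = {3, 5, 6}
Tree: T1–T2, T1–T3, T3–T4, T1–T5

A tree decomposition must satisfy three properties: every vertex lies in some bag; for every edge, both endpoints lie together in some bag; and for every vertex, the bags containing it form a connected subtree. Here edge (5,1) lies in no bag, so the decomposition is invalid.

No — edge (5,1) lies in no bag.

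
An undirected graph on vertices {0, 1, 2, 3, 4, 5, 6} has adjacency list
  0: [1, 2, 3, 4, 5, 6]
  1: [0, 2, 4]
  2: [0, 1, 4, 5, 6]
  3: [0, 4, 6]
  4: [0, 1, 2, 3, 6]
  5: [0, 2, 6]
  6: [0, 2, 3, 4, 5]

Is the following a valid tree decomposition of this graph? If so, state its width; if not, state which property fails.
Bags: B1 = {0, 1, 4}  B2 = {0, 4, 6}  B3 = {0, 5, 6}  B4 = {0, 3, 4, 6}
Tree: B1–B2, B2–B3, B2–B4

A tree decomposition must satisfy three properties: every vertex lies in some bag; for every edge, both endpoints lie together in some bag; and for every vertex, the bags containing it form a connected subtree. Here vertex 2 appears in no bag, so the decomposition is invalid.

No — vertex 2 appears in no bag.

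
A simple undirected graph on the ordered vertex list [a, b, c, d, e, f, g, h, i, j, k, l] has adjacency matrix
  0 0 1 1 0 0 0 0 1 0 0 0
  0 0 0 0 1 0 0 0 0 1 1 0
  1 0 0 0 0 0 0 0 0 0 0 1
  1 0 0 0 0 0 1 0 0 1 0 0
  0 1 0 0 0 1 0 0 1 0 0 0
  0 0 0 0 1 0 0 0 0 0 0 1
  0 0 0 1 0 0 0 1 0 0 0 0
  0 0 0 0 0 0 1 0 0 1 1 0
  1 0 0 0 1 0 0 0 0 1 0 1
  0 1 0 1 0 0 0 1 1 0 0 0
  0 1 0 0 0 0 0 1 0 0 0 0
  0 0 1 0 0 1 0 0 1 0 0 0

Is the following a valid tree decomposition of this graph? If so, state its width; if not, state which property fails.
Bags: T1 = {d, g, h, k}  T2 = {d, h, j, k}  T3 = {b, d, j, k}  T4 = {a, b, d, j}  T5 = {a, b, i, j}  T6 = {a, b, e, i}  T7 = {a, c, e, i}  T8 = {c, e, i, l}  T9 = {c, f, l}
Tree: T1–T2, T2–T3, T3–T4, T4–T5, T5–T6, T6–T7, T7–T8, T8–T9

No — edge (e,f) lies in no bag.

A tree decomposition must satisfy three properties: every vertex lies in some bag; for every edge, both endpoints lie together in some bag; and for every vertex, the bags containing it form a connected subtree. Here edge (e,f) lies in no bag, so the decomposition is invalid.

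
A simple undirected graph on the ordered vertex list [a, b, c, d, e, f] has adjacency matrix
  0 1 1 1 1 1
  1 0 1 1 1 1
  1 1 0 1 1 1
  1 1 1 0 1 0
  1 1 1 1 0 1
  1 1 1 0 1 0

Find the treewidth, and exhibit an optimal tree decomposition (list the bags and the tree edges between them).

Each bag holds 5 vertices, so the decomposition has width 4, which upper-bounds the treewidth. Conversely, {a, b, c, d, e} is a clique of size 5, and the vertices of any clique must share a bag in every tree decomposition; so some bag has ≥ 5 vertices and tw(G) ≥ 4. Combining the bounds, tw(G) = 4.

Treewidth 4.
One such decomposition:
Bags: B1 = {a, b, c, d, e}  B2 = {a, b, c, e, f}
Tree: B1–B2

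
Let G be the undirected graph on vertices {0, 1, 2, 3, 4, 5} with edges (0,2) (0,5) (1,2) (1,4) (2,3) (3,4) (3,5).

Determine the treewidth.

2

A width-2 tree decomposition is:
Bags: B1 = {1, 3, 4}  B2 = {1, 2, 3}  B3 = {2, 3, 5}  B4 = {0, 2, 5}
Tree: B1–B2, B2–B3, B3–B4
Each bag holds 3 vertices, so the decomposition has width 2, which upper-bounds the treewidth. For the lower bound, G contains the cycle 4–1–2–3–4, so G is not a forest; only forests have treewidth ≤ 1, hence tw(G) ≥ 2. Combining the bounds, tw(G) = 2.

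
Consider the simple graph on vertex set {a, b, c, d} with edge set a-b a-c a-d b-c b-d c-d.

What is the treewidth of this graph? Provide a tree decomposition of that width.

A single bag containing all 4 vertices is trivially a valid decomposition of width 3. Conversely, {a, b, c, d} is a clique of size 4, and the vertices of any clique must share a bag in every tree decomposition; so some bag has ≥ 4 vertices and tw(G) ≥ 3. The upper and lower bounds meet at 3, so that is the treewidth.

Treewidth 3.
Bags: B1 = {a, b, c, d}
Tree: (single bag)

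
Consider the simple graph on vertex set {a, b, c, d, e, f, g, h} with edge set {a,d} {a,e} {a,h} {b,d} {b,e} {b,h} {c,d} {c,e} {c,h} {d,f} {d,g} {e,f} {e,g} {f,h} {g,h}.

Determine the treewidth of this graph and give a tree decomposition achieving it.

The largest bag has 4 vertices, giving width 3; this decomposition certifies tw(G) ≤ 3. For the lower bound: the 4 vertex sets {d,g}, {b,e}, {h}, {a} are disjoint, each induces a connected subgraph, and every pair is joined by at least one edge of G. Contracting each set to a single vertex therefore yields K_{4} as a minor, and since treewidth is minor-monotone, tw(G) ≥ tw(K_{4}) = 3. Combining the bounds, tw(G) = 3.

Treewidth 3.
Bags: B1 = {d, e, g, h}  B2 = {b, d, e, h}  B3 = {a, d, e, h}  B4 = {d, e, f, h}  B5 = {c, d, e, h}
Tree: B1–B2, B2–B3, B3–B4, B4–B5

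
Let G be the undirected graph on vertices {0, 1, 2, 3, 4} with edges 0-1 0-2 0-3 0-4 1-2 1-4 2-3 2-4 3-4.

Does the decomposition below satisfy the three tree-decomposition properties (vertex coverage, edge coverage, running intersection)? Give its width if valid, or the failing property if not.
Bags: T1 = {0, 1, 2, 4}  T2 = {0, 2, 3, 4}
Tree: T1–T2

Checking the three conditions: (i) the bags cover all of {0, 1, 2, 3, 4}; (ii) for each edge, some bag contains both endpoints; (iii) the bags containing any fixed vertex form a subtree. All hold, so the decomposition is valid with width 4 − 1 = 3.

Yes; width 3.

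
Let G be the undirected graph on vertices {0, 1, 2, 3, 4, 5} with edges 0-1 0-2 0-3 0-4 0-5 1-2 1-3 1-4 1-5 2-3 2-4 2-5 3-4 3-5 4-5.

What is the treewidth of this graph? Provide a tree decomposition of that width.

Treewidth 5.
One optimal decomposition is:
Bags: B1 = {0, 1, 2, 3, 4, 5}
Tree: (single bag)

A single bag containing all 6 vertices is trivially a valid decomposition of width 5. For the lower bound, the 6 vertices {0, 1, 2, 3, 4, 5} are pairwise adjacent, and any tree decomposition puts a clique entirely inside one bag — forcing width ≥ 5. Hence tw(G) = 5 exactly.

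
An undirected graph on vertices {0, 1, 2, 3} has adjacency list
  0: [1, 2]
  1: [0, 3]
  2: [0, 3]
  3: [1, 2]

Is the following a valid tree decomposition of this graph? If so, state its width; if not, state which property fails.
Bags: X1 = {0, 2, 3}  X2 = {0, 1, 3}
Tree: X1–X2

Yes; width 2.

Every vertex of G appears in some bag (union = {0, 1, 2, 3}); every edge is covered by a bag; and for each vertex v the set of bags containing v is connected in the bag tree. The decomposition is therefore valid. The largest bag has 3 vertices, so the width is 2.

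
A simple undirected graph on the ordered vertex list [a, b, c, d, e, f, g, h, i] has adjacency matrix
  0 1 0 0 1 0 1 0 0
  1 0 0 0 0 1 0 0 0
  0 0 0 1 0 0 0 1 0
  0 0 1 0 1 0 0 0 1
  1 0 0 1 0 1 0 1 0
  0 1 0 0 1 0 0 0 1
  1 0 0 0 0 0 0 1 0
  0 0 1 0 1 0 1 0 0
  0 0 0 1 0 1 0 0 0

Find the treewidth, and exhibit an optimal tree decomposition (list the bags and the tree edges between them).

Treewidth 3.
One such decomposition:
Bags: B1 = {a, b, f, i}  B2 = {a, e, f, i}  B3 = {a, d, e, i}  B4 = {a, d, e, g}  B5 = {d, e, g, h}  B6 = {c, d, g, h}
Tree: B1–B2, B2–B3, B3–B4, B4–B5, B5–B6

Every bag has size at most 4, so the width is 4 − 1 = 3 and tw(G) ≤ 3. For the lower bound: the 4 vertex sets {b,f,i}, {a}, {e}, {c,d,g,h} are disjoint, each induces a connected subgraph, and every pair is joined by at least one edge of G. Contracting each set to a single vertex therefore yields K_{4} as a minor, and since treewidth is minor-monotone, tw(G) ≥ tw(K_{4}) = 3. Hence tw(G) = 3 exactly.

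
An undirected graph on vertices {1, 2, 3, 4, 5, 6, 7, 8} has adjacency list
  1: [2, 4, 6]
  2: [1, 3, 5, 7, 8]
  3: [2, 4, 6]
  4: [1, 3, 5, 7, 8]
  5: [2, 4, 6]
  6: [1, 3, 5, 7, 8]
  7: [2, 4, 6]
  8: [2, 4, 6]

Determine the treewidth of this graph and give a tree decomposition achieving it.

Treewidth 3.
One such decomposition:
Bags: B1 = {1, 2, 4, 6}  B2 = {2, 4, 6, 8}  B3 = {2, 3, 4, 6}  B4 = {2, 4, 6, 7}  B5 = {2, 4, 5, 6}
Tree: B1–B2, B2–B3, B3–B4, B4–B5

The largest bag has 4 vertices, giving width 3; this decomposition certifies tw(G) ≤ 3. For the lower bound: the 4 vertex sets {1,4}, {6,8}, {2}, {3} are disjoint, each induces a connected subgraph, and every pair is joined by at least one edge of G. Contracting each set to a single vertex therefore yields K_{4} as a minor, and since treewidth is minor-monotone, tw(G) ≥ tw(K_{4}) = 3. Combining the bounds, tw(G) = 3.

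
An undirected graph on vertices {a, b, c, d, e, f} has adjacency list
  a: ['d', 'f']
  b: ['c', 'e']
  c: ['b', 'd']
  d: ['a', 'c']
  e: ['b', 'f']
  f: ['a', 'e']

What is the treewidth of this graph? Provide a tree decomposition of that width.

Each bag holds 3 vertices, so the decomposition has width 2, which upper-bounds the treewidth. For the lower bound, G contains the cycle e–b–c–d–a–f–e, so G is not a forest; only forests have treewidth ≤ 1, hence tw(G) ≥ 2. The upper and lower bounds meet at 2, so that is the treewidth.

Treewidth 2.
One optimal decomposition is:
Bags: B1 = {b, c, e}  B2 = {c, d, e}  B3 = {a, d, e}  B4 = {a, e, f}
Tree: B1–B2, B2–B3, B3–B4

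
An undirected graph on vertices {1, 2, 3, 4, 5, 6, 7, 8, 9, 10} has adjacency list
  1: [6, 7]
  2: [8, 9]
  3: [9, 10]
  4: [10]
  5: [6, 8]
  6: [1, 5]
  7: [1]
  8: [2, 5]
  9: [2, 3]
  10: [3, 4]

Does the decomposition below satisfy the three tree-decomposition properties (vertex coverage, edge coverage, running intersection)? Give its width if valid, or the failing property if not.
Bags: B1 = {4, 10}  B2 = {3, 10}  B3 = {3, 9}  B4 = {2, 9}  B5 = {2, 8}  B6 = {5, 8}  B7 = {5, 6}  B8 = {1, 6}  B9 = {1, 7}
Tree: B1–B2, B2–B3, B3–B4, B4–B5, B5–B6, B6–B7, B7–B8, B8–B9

Yes; width 1.

Every vertex of G appears in some bag (union = {1, 2, 3, 4, 5, 6, 7, 8, 9, 10}); every edge is covered by a bag; and for each vertex v the set of bags containing v is connected in the bag tree. The decomposition is therefore valid. The largest bag has 2 vertices, so the width is 1.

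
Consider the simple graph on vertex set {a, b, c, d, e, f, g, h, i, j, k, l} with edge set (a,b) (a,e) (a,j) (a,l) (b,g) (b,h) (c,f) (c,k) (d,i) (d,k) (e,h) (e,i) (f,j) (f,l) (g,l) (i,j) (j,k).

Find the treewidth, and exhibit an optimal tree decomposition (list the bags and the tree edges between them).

Every bag has size at most 4, so the width is 4 − 1 = 3 and tw(G) ≤ 3. For the lower bound: the 4 vertex sets {c,d,k}, {i}, {j}, {a,e,f,l} are disjoint, each induces a connected subgraph, and every pair is joined by at least one edge of G. Contracting each set to a single vertex therefore yields K_{4} as a minor, and since treewidth is minor-monotone, tw(G) ≥ tw(K_{4}) = 3. The upper and lower bounds meet at 3, so that is the treewidth.

Treewidth 3.
One optimal decomposition is:
Bags: B1 = {c, d, i, k}  B2 = {c, i, j, k}  B3 = {c, f, i, j}  B4 = {e, f, i, j}  B5 = {a, e, f, j}  B6 = {a, e, f, l}  B7 = {a, e, h, l}  B8 = {a, b, h, l}  B9 = {b, g, h, l}
Tree: B1–B2, B2–B3, B3–B4, B4–B5, B5–B6, B6–B7, B7–B8, B8–B9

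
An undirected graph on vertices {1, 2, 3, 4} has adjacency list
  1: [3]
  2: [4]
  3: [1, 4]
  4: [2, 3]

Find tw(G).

A width-1 tree decomposition is:
Bags: B1 = {1, 3}  B2 = {3, 4}  B3 = {2, 4}
Tree: B1–B2, B2–B3
Every bag has size at most 2, so the width is 2 − 1 = 1 and tw(G) ≤ 1. G has an edge, so its treewidth is at least 1. The upper and lower bounds meet at 1, so that is the treewidth.

1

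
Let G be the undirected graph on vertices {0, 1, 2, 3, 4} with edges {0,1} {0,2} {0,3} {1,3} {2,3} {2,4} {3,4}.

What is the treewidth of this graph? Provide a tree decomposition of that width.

Each bag holds 3 vertices, so the decomposition has width 2, which upper-bounds the treewidth. Conversely, {0, 1, 3} is a clique of size 3, and the vertices of any clique must share a bag in every tree decomposition; so some bag has ≥ 3 vertices and tw(G) ≥ 2. The upper and lower bounds meet at 2, so that is the treewidth.

Treewidth 2.
Bags: B1 = {0, 1, 3}  B2 = {0, 2, 3}  B3 = {2, 3, 4}
Tree: B1–B2, B2–B3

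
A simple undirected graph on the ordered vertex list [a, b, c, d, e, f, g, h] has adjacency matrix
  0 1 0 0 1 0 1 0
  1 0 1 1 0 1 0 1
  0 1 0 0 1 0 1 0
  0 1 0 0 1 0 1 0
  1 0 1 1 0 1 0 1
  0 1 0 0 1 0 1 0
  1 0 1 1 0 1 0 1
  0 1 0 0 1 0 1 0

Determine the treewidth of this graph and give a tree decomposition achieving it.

Treewidth 3.
One optimal decomposition is:
Bags: B1 = {b, e, f, g}  B2 = {a, b, e, g}  B3 = {b, d, e, g}  B4 = {b, c, e, g}  B5 = {b, e, g, h}
Tree: B1–B2, B2–B3, B3–B4, B4–B5

Each bag holds 4 vertices, so the decomposition has width 3, which upper-bounds the treewidth. For the lower bound: the 4 vertex sets {f,g}, {a,b}, {e}, {d} are disjoint, each induces a connected subgraph, and every pair is joined by at least one edge of G. Contracting each set to a single vertex therefore yields K_{4} as a minor, and since treewidth is minor-monotone, tw(G) ≥ tw(K_{4}) = 3. Combining the bounds, tw(G) = 3.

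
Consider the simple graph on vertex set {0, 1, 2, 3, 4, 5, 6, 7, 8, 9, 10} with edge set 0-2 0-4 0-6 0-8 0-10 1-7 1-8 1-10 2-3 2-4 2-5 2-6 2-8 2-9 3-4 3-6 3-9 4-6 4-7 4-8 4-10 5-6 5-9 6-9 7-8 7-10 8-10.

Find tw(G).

3

A width-3 tree decomposition is:
Bags: B1 = {0, 4, 8, 10}  B2 = {0, 2, 4, 8}  B3 = {4, 7, 8, 10}  B4 = {0, 2, 4, 6}  B5 = {1, 7, 8, 10}  B6 = {2, 3, 4, 6}  B7 = {2, 3, 6, 9}  B8 = {2, 5, 6, 9}
Tree: B1–B2, B1–B3, B2–B4, B3–B5, B4–B6, B6–B7, B7–B8
Each bag holds 4 vertices, so the decomposition has width 3, which upper-bounds the treewidth. For the lower bound, the 4 vertices {1, 7, 8, 10} are pairwise adjacent, and any tree decomposition puts a clique entirely inside one bag — forcing width ≥ 3. Hence tw(G) = 3 exactly.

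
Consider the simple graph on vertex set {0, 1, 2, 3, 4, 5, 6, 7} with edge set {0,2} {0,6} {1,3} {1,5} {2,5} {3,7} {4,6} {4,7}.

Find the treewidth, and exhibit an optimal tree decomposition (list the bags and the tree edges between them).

Every bag has size at most 3, so the width is 3 − 1 = 2 and tw(G) ≤ 2. The edges 2–0–6–4–7–3–1–5–2 form a cycle, so G is not a tree and its treewidth is at least 2. Combining the bounds, tw(G) = 2.

Treewidth 2.
One such decomposition:
Bags: B1 = {0, 2, 6}  B2 = {2, 4, 6}  B3 = {2, 4, 7}  B4 = {2, 3, 7}  B5 = {1, 2, 3}  B6 = {1, 2, 5}
Tree: B1–B2, B2–B3, B3–B4, B4–B5, B5–B6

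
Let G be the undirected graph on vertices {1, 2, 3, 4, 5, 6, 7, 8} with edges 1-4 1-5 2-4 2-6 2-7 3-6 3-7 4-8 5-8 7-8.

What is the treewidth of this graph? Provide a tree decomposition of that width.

Treewidth 2.
One such decomposition:
Bags: B1 = {1, 4, 5}  B2 = {4, 5, 8}  B3 = {2, 4, 8}  B4 = {2, 7, 8}  B5 = {2, 6, 7}  B6 = {3, 6, 7}
Tree: B1–B2, B2–B3, B3–B4, B4–B5, B5–B6

The largest bag has 3 vertices, giving width 2; this decomposition certifies tw(G) ≤ 2. Since 1–5–8–4–1 is a cycle in G, G is not acyclic. Forests are exactly the graphs of treewidth ≤ 1, so tw(G) ≥ 2. The upper and lower bounds meet at 2, so that is the treewidth.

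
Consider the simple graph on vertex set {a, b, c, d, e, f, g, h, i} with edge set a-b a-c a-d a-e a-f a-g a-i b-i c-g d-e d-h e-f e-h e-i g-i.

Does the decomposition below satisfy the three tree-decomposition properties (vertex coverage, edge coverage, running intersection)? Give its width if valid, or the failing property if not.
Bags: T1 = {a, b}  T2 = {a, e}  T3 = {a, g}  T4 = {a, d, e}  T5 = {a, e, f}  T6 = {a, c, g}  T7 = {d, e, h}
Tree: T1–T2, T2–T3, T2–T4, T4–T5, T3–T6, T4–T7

No — vertex i appears in no bag.

A tree decomposition must satisfy three properties: every vertex lies in some bag; for every edge, both endpoints lie together in some bag; and for every vertex, the bags containing it form a connected subtree. Here vertex i appears in no bag, so the decomposition is invalid.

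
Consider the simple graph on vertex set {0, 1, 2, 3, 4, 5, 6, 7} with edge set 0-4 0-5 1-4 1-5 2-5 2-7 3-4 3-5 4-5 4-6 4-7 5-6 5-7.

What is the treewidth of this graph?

2

A width-2 tree decomposition is:
Bags: B1 = {3, 4, 5}  B2 = {1, 4, 5}  B3 = {4, 5, 7}  B4 = {4, 5, 6}  B5 = {0, 4, 5}  B6 = {2, 5, 7}
Tree: B1–B2, B1–B3, B1–B4, B2–B5, B3–B6
The largest bag has 3 vertices, giving width 2; this decomposition certifies tw(G) ≤ 2. Conversely, {2, 5, 7} is a clique of size 3, and the vertices of any clique must share a bag in every tree decomposition; so some bag has ≥ 3 vertices and tw(G) ≥ 2. The upper and lower bounds meet at 2, so that is the treewidth.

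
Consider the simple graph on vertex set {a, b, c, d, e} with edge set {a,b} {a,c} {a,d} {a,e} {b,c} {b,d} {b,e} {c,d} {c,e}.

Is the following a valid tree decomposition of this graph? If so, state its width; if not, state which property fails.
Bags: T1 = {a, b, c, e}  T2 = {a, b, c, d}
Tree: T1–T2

Yes; width 3.

Vertex coverage: the bags together contain {a, b, c, d, e}, the full vertex set. Edge coverage: each edge of G has both endpoints in at least one bag. Running intersection: for every vertex, the bags containing it form a connected subtree. All three properties hold, so this is a valid tree decomposition of width max|bag| − 1 = 3, and hence tw(G) ≤ 3.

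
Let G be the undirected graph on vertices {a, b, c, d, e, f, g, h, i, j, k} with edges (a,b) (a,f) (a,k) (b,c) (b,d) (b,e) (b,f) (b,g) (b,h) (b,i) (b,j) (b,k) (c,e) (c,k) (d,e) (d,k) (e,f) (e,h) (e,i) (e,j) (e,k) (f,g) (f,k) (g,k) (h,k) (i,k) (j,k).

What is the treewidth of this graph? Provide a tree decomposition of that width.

Every bag has size at most 4, so the width is 4 − 1 = 3 and tw(G) ≤ 3. On the other hand G contains the 4-clique {b, f, g, k}. A clique must lie in a single bag of any decomposition, so no decomposition can have width below 3. The upper and lower bounds meet at 3, so that is the treewidth.

Treewidth 3.
Bags: B1 = {b, e, i, k}  B2 = {b, e, f, k}  B3 = {b, e, j, k}  B4 = {b, e, h, k}  B5 = {a, b, f, k}  B6 = {b, c, e, k}  B7 = {b, f, g, k}  B8 = {b, d, e, k}
Tree: B1–B2, B1–B3, B2–B4, B2–B5, B2–B6, B2–B7, B3–B8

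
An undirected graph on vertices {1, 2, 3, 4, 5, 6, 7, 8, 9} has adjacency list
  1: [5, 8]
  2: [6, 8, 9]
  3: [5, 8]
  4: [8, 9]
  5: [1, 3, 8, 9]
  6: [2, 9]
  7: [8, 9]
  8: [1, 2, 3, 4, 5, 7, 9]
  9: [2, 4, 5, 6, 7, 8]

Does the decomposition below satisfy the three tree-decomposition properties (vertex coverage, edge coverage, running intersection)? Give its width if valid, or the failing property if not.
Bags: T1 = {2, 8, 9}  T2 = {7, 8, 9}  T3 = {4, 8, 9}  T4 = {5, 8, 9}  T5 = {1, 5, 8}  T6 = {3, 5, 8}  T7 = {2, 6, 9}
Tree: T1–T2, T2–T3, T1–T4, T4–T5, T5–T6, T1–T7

Yes; width 2.

Vertex coverage: the bags together contain {1, 2, 3, 4, 5, 6, 7, 8, 9}, the full vertex set. Edge coverage: each edge of G has both endpoints in at least one bag. Running intersection: for every vertex, the bags containing it form a connected subtree. All three properties hold, so this is a valid tree decomposition of width max|bag| − 1 = 2, and hence tw(G) ≤ 2.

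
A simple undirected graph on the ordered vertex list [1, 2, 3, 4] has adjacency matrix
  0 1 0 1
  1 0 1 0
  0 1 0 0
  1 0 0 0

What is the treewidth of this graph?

1

A width-1 tree decomposition is:
Bags: B1 = {2, 3}  B2 = {1, 2}  B3 = {1, 4}
Tree: B1–B2, B2–B3
The largest bag has 2 vertices, giving width 1; this decomposition certifies tw(G) ≤ 1. Any graph with an edge has treewidth ≥ 1, and G has the edge 3–2. The upper and lower bounds meet at 1, so that is the treewidth.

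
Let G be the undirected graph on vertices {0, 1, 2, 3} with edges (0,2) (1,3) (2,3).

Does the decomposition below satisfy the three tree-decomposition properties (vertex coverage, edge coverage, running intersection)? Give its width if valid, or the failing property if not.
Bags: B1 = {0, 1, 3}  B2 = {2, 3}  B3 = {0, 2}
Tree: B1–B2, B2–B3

No — bags containing vertex 0 are not connected in the tree.

A tree decomposition must satisfy three properties: every vertex lies in some bag; for every edge, both endpoints lie together in some bag; and for every vertex, the bags containing it form a connected subtree. Here bags containing vertex 0 are not connected in the tree, so the decomposition is invalid.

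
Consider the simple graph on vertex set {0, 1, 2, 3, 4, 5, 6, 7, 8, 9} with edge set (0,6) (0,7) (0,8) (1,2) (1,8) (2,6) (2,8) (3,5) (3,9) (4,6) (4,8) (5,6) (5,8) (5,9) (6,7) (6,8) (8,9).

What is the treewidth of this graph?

2

A width-2 tree decomposition is:
Bags: B1 = {5, 8, 9}  B2 = {5, 6, 8}  B3 = {3, 5, 9}  B4 = {2, 6, 8}  B5 = {0, 6, 8}  B6 = {1, 2, 8}  B7 = {4, 6, 8}  B8 = {0, 6, 7}
Tree: B1–B2, B1–B3, B2–B4, B4–B5, B4–B6, B4–B7, B5–B8
Every bag has size at most 3, so the width is 3 − 1 = 2 and tw(G) ≤ 2. For the lower bound, the 3 vertices {1, 2, 8} are pairwise adjacent, and any tree decomposition puts a clique entirely inside one bag — forcing width ≥ 2. Therefore the treewidth is 2.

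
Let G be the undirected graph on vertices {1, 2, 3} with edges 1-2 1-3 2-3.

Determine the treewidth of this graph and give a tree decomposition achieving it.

Treewidth 2.
One optimal decomposition is:
Bags: B1 = {1, 2, 3}
Tree: (single bag)

A single bag containing all 3 vertices is trivially a valid decomposition of width 2. For the lower bound, the 3 vertices {1, 2, 3} are pairwise adjacent, and any tree decomposition puts a clique entirely inside one bag — forcing width ≥ 2. The upper and lower bounds meet at 2, so that is the treewidth.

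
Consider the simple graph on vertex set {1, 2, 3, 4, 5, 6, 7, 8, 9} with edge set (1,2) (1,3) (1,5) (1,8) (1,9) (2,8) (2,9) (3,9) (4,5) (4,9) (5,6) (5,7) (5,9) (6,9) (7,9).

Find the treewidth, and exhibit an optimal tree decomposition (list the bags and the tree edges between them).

Treewidth 2.
One such decomposition:
Bags: B1 = {1, 5, 9}  B2 = {5, 6, 9}  B3 = {1, 2, 9}  B4 = {5, 7, 9}  B5 = {4, 5, 9}  B6 = {1, 3, 9}  B7 = {1, 2, 8}
Tree: B1–B2, B1–B3, B1–B4, B1–B5, B1–B6, B3–B7

The largest bag has 3 vertices, giving width 2; this decomposition certifies tw(G) ≤ 2. Conversely, {1, 2, 8} is a clique of size 3, and the vertices of any clique must share a bag in every tree decomposition; so some bag has ≥ 3 vertices and tw(G) ≥ 2. The upper and lower bounds meet at 2, so that is the treewidth.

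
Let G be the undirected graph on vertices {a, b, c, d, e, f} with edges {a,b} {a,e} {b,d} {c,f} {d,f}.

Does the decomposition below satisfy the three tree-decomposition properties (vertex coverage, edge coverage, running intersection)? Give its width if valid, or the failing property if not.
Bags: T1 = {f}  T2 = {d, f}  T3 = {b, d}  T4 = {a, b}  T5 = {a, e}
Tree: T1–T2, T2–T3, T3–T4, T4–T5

A tree decomposition must satisfy three properties: every vertex lies in some bag; for every edge, both endpoints lie together in some bag; and for every vertex, the bags containing it form a connected subtree. Here vertex c appears in no bag, so the decomposition is invalid.

No — vertex c appears in no bag.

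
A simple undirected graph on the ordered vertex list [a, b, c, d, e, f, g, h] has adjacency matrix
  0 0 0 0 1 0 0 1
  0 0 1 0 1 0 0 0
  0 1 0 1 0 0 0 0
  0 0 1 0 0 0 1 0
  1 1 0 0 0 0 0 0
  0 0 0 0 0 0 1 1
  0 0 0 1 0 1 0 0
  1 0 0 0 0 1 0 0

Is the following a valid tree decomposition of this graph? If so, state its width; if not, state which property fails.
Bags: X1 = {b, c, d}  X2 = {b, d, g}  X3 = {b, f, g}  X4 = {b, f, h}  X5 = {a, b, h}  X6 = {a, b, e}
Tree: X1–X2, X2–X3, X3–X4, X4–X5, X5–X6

Vertex coverage: the bags together contain {a, b, c, d, e, f, g, h}, the full vertex set. Edge coverage: each edge of G has both endpoints in at least one bag. Running intersection: for every vertex, the bags containing it form a connected subtree. All three properties hold, so this is a valid tree decomposition of width max|bag| − 1 = 2, and hence tw(G) ≤ 2.

Yes; width 2.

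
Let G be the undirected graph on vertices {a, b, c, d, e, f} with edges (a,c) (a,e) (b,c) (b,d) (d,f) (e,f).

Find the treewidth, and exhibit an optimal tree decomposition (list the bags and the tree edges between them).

Treewidth 2.
Bags: B1 = {a, e, f}  B2 = {a, c, f}  B3 = {b, c, f}  B4 = {b, d, f}
Tree: B1–B2, B2–B3, B3–B4

Each bag holds 3 vertices, so the decomposition has width 2, which upper-bounds the treewidth. For the lower bound, G contains the cycle f–e–a–c–b–d–f, so G is not a forest; only forests have treewidth ≤ 1, hence tw(G) ≥ 2. Hence tw(G) = 2 exactly.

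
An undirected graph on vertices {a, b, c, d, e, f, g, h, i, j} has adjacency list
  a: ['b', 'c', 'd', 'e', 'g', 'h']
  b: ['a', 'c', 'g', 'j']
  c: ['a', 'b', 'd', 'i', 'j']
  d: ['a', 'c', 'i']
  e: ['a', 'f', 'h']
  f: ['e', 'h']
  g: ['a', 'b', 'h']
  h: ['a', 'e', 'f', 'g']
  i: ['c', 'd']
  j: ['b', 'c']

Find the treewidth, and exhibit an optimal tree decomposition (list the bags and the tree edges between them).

Treewidth 2.
Bags: B1 = {a, e, h}  B2 = {a, g, h}  B3 = {a, b, g}  B4 = {e, f, h}  B5 = {a, b, c}  B6 = {a, c, d}  B7 = {b, c, j}  B8 = {c, d, i}
Tree: B1–B2, B2–B3, B1–B4, B3–B5, B5–B6, B5–B7, B6–B8

Each bag holds 3 vertices, so the decomposition has width 2, which upper-bounds the treewidth. Conversely, {a, c, d} is a clique of size 3, and the vertices of any clique must share a bag in every tree decomposition; so some bag has ≥ 3 vertices and tw(G) ≥ 2. The upper and lower bounds meet at 2, so that is the treewidth.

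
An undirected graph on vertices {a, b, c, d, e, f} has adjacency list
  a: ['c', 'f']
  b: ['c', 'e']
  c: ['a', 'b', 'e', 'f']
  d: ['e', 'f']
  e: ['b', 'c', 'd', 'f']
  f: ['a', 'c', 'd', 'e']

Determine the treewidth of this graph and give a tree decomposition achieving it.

Treewidth 2.
Bags: B1 = {a, c, f}  B2 = {c, e, f}  B3 = {b, c, e}  B4 = {d, e, f}
Tree: B1–B2, B2–B3, B2–B4

Every bag has size at most 3, so the width is 3 − 1 = 2 and tw(G) ≤ 2. For the lower bound, the 3 vertices {d, e, f} are pairwise adjacent, and any tree decomposition puts a clique entirely inside one bag — forcing width ≥ 2. Combining the bounds, tw(G) = 2.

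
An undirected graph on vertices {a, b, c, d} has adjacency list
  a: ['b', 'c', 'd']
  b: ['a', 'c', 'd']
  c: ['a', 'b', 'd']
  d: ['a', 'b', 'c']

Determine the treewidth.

A width-3 tree decomposition is:
Bags: B1 = {a, b, c, d}
Tree: (single bag)
A single bag containing all 4 vertices is trivially a valid decomposition of width 3. On the other hand G contains the 4-clique {a, b, c, d}. A clique must lie in a single bag of any decomposition, so no decomposition can have width below 3. Combining the bounds, tw(G) = 3.

3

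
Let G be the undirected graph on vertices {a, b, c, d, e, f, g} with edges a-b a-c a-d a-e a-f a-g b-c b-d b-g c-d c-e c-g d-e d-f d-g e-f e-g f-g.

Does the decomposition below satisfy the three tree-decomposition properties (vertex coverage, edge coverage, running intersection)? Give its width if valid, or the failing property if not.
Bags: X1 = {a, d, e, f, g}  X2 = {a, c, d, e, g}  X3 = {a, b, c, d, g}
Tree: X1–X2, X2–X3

Yes; width 4.

Every vertex of G appears in some bag (union = {a, b, c, d, e, f, g}); every edge is covered by a bag; and for each vertex v the set of bags containing v is connected in the bag tree. The decomposition is therefore valid. The largest bag has 5 vertices, so the width is 4.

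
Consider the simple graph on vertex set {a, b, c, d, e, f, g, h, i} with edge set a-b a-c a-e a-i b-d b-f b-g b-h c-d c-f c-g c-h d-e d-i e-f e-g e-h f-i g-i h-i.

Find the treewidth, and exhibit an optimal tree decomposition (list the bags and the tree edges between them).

Each bag holds 5 vertices, so the decomposition has width 4, which upper-bounds the treewidth. For the lower bound: the 5 vertex sets {e,h}, {c,g}, {b,d}, {i}, {f} are disjoint, each induces a connected subgraph, and every pair is joined by at least one edge of G. Contracting each set to a single vertex therefore yields K_{5} as a minor, and since treewidth is minor-monotone, tw(G) ≥ tw(K_{5}) = 4. Hence tw(G) = 4 exactly.

Treewidth 4.
One optimal decomposition is:
Bags: B1 = {b, c, e, h, i}  B2 = {b, c, e, g, i}  B3 = {b, c, d, e, i}  B4 = {b, c, e, f, i}  B5 = {a, b, c, e, i}
Tree: B1–B2, B2–B3, B3–B4, B4–B5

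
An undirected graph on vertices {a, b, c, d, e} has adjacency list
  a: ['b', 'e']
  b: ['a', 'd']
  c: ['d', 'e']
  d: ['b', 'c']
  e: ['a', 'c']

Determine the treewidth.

2

A width-2 tree decomposition is:
Bags: B1 = {a, c, e}  B2 = {a, b, c}  B3 = {b, c, d}
Tree: B1–B2, B2–B3
The largest bag has 3 vertices, giving width 2; this decomposition certifies tw(G) ≤ 2. The edges c–e–a–b–d–c form a cycle, so G is not a tree and its treewidth is at least 2. Therefore the treewidth is 2.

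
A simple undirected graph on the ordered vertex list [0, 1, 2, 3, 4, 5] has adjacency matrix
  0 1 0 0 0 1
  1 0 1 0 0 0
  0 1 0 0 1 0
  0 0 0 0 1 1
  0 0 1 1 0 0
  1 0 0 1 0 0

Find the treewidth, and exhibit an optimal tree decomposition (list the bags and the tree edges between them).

Treewidth 2.
One such decomposition:
Bags: B1 = {0, 1, 5}  B2 = {1, 2, 5}  B3 = {2, 4, 5}  B4 = {3, 4, 5}
Tree: B1–B2, B2–B3, B3–B4

Each bag holds 3 vertices, so the decomposition has width 2, which upper-bounds the treewidth. The edges 5–0–1–2–4–3–5 form a cycle, so G is not a tree and its treewidth is at least 2. Therefore the treewidth is 2.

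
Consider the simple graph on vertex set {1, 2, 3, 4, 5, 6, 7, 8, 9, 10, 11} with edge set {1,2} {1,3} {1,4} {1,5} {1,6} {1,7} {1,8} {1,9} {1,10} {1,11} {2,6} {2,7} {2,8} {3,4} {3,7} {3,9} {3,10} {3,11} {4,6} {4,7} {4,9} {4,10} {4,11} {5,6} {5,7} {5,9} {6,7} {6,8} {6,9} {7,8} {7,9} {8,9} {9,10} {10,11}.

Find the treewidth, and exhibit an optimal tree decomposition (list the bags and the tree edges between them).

Treewidth 4.
One optimal decomposition is:
Bags: B1 = {1, 3, 4, 9, 10}  B2 = {1, 3, 4, 7, 9}  B3 = {1, 4, 6, 7, 9}  B4 = {1, 3, 4, 10, 11}  B5 = {1, 6, 7, 8, 9}  B6 = {1, 2, 6, 7, 8}  B7 = {1, 5, 6, 7, 9}
Tree: B1–B2, B2–B3, B1–B4, B3–B5, B5–B6, B5–B7

The largest bag has 5 vertices, giving width 4; this decomposition certifies tw(G) ≤ 4. For the lower bound, the 5 vertices {1, 3, 4, 9, 10} are pairwise adjacent, and any tree decomposition puts a clique entirely inside one bag — forcing width ≥ 4. The upper and lower bounds meet at 4, so that is the treewidth.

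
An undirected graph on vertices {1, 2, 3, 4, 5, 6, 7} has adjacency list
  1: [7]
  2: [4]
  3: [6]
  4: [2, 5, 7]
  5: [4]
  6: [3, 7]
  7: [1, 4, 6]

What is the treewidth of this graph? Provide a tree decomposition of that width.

Each bag holds 2 vertices, so the decomposition has width 1, which upper-bounds the treewidth. G has an edge, so its treewidth is at least 1. Therefore the treewidth is 1.

Treewidth 1.
One optimal decomposition is:
Bags: B1 = {4, 7}  B2 = {2, 4}  B3 = {1, 7}  B4 = {6, 7}  B5 = {4, 5}  B6 = {3, 6}
Tree: B1–B2, B1–B3, B3–B4, B1–B5, B4–B6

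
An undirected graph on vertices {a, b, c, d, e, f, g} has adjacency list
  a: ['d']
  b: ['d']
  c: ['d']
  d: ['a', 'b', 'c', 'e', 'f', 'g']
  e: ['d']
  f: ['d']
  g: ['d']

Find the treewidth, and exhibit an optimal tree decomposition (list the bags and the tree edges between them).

Treewidth 1.
One such decomposition:
Bags: B1 = {d, f}  B2 = {d, g}  B3 = {c, d}  B4 = {b, d}  B5 = {d, e}  B6 = {a, d}
Tree: B1–B2, B2–B3, B3–B4, B2–B5, B1–B6

Each bag holds 2 vertices, so the decomposition has width 1, which upper-bounds the treewidth. G has an edge, so its treewidth is at least 1. Therefore the treewidth is 1.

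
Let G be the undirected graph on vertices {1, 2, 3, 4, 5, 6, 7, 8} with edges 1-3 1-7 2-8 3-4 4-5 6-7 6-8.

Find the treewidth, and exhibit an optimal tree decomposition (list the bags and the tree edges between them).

The largest bag has 2 vertices, giving width 1; this decomposition certifies tw(G) ≤ 1. Since G has at least one edge (e.g. 2–8), it is not an edgeless graph, so tw(G) ≥ 1. The upper and lower bounds meet at 1, so that is the treewidth.

Treewidth 1.
One optimal decomposition is:
Bags: B1 = {2, 8}  B2 = {6, 8}  B3 = {6, 7}  B4 = {1, 7}  B5 = {1, 3}  B6 = {3, 4}  B7 = {4, 5}
Tree: B1–B2, B2–B3, B3–B4, B4–B5, B5–B6, B6–B7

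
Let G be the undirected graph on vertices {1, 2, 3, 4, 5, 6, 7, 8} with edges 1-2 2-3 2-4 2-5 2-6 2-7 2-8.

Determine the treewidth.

A width-1 tree decomposition is:
Bags: B1 = {2, 3}  B2 = {1, 2}  B3 = {2, 4}  B4 = {2, 7}  B5 = {2, 6}  B6 = {2, 8}  B7 = {2, 5}
Tree: B1–B2, B1–B3, B3–B4, B4–B5, B5–B6, B6–B7
The largest bag has 2 vertices, giving width 1; this decomposition certifies tw(G) ≤ 1. Since G has at least one edge (e.g. 3–2), it is not an edgeless graph, so tw(G) ≥ 1. The upper and lower bounds meet at 1, so that is the treewidth.

1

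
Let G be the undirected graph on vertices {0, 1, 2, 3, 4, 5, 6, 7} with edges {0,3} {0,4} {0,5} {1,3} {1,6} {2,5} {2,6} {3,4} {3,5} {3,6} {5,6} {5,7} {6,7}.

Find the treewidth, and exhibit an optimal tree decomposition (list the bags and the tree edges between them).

Treewidth 2.
One optimal decomposition is:
Bags: B1 = {0, 3, 5}  B2 = {3, 5, 6}  B3 = {5, 6, 7}  B4 = {2, 5, 6}  B5 = {0, 3, 4}  B6 = {1, 3, 6}
Tree: B1–B2, B2–B3, B2–B4, B1–B5, B2–B6

Every bag has size at most 3, so the width is 3 − 1 = 2 and tw(G) ≤ 2. Conversely, {2, 5, 6} is a clique of size 3, and the vertices of any clique must share a bag in every tree decomposition; so some bag has ≥ 3 vertices and tw(G) ≥ 2. Therefore the treewidth is 2.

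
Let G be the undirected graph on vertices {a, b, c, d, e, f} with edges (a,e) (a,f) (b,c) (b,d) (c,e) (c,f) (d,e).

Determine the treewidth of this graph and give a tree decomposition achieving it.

Every bag has size at most 3, so the width is 3 − 1 = 2 and tw(G) ≤ 2. The edges d–b–c–e–d form a cycle, so G is not a tree and its treewidth is at least 2. Hence tw(G) = 2 exactly.

Treewidth 2.
Bags: B1 = {b, d, e}  B2 = {b, c, e}  B3 = {a, c, e}  B4 = {a, c, f}
Tree: B1–B2, B2–B3, B3–B4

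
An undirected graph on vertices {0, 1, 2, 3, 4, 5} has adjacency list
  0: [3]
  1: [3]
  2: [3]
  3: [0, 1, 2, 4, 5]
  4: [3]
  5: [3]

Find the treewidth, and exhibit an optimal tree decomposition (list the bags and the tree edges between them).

Treewidth 1.
Bags: B1 = {3, 5}  B2 = {2, 3}  B3 = {1, 3}  B4 = {0, 3}  B5 = {3, 4}
Tree: B1–B2, B2–B3, B2–B4, B4–B5

Each bag holds 2 vertices, so the decomposition has width 1, which upper-bounds the treewidth. Since G has at least one edge (e.g. 5–3), it is not an edgeless graph, so tw(G) ≥ 1. Hence tw(G) = 1 exactly.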